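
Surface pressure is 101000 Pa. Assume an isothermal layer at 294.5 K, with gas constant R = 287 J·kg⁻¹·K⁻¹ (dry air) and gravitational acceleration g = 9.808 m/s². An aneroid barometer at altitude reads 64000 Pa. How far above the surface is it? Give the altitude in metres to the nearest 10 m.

z ≈ 3930 m

Scale height: H = RT/g = 287 × 294.5 / 9.808 = 8617.6 m.
Invert the barometric formula: z = H ln(P₀/P).
P₀/P = 101000/64000 = 1.5781; ln(1.5781) = 0.45622.
z = 8617.6 × 0.45622 = 3931.5 m.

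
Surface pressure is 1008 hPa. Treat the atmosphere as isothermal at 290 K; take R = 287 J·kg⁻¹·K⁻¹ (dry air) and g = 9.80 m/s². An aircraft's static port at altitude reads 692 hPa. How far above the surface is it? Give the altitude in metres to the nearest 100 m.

Scale height: H = RT/g = 287 × 290 / 9.80 = 8492.9 m.
Invert the barometric formula: z = H ln(P₀/P).
P₀/P = 1008/692 = 1.4566; ln(1.4566) = 0.37610.
z = 8492.9 × 0.37610 = 3194.2 m.

z ≈ 3200 m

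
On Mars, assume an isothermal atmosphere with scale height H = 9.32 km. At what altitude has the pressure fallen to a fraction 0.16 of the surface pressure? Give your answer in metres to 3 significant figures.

Set P/P₀ = exp(−z/H) = 0.16, so z = −H ln(0.16).
−ln(0.16) = 1.8326; z = 9320.0 × 1.8326 = 17080 m.

z ≈ 17100 m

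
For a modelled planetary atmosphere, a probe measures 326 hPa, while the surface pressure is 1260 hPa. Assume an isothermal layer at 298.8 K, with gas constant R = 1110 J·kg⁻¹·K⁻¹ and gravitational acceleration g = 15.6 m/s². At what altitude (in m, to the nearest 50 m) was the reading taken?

Scale height: H = RT/g = 1110 × 298.8 / 15.6 = 21261 m.
Invert the barometric formula: z = H ln(P₀/P).
P₀/P = 1260/326 = 3.8650; ln(3.8650) = 1.3520.
z = 21261 × 1.3520 = 28745 m.

z ≈ 28750 m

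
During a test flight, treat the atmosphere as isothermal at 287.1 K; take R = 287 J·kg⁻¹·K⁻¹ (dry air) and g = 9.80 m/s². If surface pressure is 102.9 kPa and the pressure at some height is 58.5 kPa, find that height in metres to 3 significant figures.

Scale height: H = RT/g = 287 × 287.1 / 9.80 = 8407.9 m.
Invert the barometric formula: z = H ln(P₀/P).
P₀/P = 102.9/58.5 = 1.7590; ln(1.7590) = 0.56475.
z = 8407.9 × 0.56475 = 4748.4 m.

z ≈ 4750 m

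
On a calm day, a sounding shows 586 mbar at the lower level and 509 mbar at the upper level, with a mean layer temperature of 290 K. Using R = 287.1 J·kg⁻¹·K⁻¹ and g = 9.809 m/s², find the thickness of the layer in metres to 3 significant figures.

Hypsometric equation: Δz = (R T̄/g) ln(P₁/P₂).
R T̄/g = 287.1 × 290 / 9.809 = 8488.0 m.
ln(586/509) = ln(1.1513) = 0.14089.
Δz = 8488.0 × 0.14089 = 1195.9 m.

Δz ≈ 1200 m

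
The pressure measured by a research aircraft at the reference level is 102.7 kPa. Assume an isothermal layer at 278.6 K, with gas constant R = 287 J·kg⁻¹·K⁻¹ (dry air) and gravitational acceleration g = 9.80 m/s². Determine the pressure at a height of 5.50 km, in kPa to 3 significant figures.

Scale height: H = RT/g = 287 × 278.6 / 9.80 = 8159.0 m.
Barometric formula: P = P₀ exp(−z/H).
z/H = 5500.0/8159.0 = 0.67410; exp(−0.67410) = 0.50961.
P = 102.7 × 0.50961 = 52.337 kPa.

P ≈ 52.3 kPa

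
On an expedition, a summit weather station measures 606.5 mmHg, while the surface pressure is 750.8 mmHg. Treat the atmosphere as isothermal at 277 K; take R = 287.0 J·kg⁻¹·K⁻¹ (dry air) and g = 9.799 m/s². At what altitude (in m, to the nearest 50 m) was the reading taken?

Scale height: H = RT/g = 287.0 × 277 / 9.799 = 8113.0 m.
Invert the barometric formula: z = H ln(P₀/P).
P₀/P = 750.8/606.5 = 1.2379; ln(1.2379) = 0.21342.
z = 8113.0 × 0.21342 = 1731.5 m.

z ≈ 1750 m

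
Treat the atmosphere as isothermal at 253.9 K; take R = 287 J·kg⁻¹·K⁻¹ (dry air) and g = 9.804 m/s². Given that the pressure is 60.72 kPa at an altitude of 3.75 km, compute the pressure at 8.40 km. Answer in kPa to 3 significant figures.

P ≈ 32.5 kPa

Scale height: H = RT/g = 287 × 253.9 / 9.804 = 7432.6 m.
Between two levels, P₂ = P₁ exp(−Δz/H) with Δz = z₂ − z₁.
Δz = 8400.0 − 3750.0 = 4650.0 m; Δz/H = 4650.0/7432.6 = 0.62562.
P₂ = 60.72 × exp(−0.62562) = 60.72 × 0.53493 = 32.481 kPa.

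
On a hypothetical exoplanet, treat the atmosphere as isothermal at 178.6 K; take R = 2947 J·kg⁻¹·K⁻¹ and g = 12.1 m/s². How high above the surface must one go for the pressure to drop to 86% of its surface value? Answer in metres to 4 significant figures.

z ≈ 6561 m

Scale height: H = RT/g = 2947 × 178.6 / 12.1 = 43499 m.
Set P/P₀ = exp(−z/H) = 0.86, so z = −H ln(0.86).
−ln(0.86) = 0.15082; z = 43499 × 0.15082 = 6560.5 m.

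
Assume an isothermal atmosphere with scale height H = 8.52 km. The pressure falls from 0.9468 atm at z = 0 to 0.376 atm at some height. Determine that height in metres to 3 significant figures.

Invert the barometric formula: z = H ln(P₀/P).
P₀/P = 0.9468/0.376 = 2.5181; ln(2.5181) = 0.92350.
z = 8520.0 × 0.92350 = 7868.2 m.

z ≈ 7870 m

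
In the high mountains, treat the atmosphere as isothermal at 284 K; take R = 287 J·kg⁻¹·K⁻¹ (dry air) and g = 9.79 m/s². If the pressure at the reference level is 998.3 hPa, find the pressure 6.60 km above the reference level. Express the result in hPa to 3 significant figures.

Scale height: H = RT/g = 287 × 284 / 9.79 = 8325.6 m.
Barometric formula: P = P₀ exp(−z/H).
z/H = 6600.0/8325.6 = 0.79274; exp(−0.79274) = 0.45260.
P = 998.3 × 0.45260 = 451.83 hPa.

P ≈ 452 hPa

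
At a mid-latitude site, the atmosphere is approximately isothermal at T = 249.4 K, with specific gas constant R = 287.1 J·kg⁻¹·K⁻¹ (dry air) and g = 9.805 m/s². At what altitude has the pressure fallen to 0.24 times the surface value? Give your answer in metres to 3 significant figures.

z ≈ 10400 m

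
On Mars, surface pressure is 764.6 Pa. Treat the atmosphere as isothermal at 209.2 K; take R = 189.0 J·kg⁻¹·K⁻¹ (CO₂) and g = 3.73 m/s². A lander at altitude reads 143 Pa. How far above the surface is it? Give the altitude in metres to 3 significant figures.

z ≈ 17800 m

Scale height: H = RT/g = 189.0 × 209.2 / 3.73 = 10600 m.
Invert the barometric formula: z = H ln(P₀/P).
P₀/P = 764.6/143 = 5.3469; ln(5.3469) = 1.6765.
z = 10600 × 1.6765 = 17771 m.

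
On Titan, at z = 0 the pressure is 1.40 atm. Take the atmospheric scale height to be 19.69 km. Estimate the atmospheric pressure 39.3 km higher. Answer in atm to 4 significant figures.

Barometric formula: P = P₀ exp(−z/H).
z/H = 39300/19690 = 1.9959; exp(−1.9959) = 0.13589.
P = 1.40 × 0.13589 = 0.19025 atm.

P ≈ 0.1902 atm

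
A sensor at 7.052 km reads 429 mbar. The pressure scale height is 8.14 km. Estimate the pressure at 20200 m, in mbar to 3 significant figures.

P ≈ 85.3 mbar

Between two levels, P₂ = P₁ exp(−Δz/H) with Δz = z₂ − z₁.
Δz = 20200 − 7052.0 = 13148 m; Δz/H = 13148/8140.0 = 1.6152.
P₂ = 429 × exp(−1.6152) = 429 × 0.19885 = 85.307 mbar.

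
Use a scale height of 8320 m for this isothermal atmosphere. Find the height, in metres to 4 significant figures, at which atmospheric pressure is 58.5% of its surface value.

z ≈ 4461 m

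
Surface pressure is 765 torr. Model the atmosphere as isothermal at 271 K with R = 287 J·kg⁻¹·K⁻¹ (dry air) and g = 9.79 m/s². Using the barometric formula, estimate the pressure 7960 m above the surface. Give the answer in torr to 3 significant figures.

Scale height: H = RT/g = 287 × 271 / 9.79 = 7944.5 m.
Barometric formula: P = P₀ exp(−z/H).
z/H = 7960.0/7944.5 = 1.0020; exp(−1.0020) = 0.36714.
P = 765 × 0.36714 = 280.86 torr.

P ≈ 281 torr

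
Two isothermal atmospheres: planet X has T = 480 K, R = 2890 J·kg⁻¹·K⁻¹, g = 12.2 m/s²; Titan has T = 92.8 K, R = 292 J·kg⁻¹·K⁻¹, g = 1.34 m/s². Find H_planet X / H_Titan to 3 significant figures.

H = RT/g for each body.
H_planet X = 2890 × 480 / 12.2 = 113700 m.
H_Titan = 292 × 92.8 / 1.34 = 20222 m.
H_planet X/H_Titan = 113700/20222 = 5.6226.

H_planet X/H_Titan ≈ 5.62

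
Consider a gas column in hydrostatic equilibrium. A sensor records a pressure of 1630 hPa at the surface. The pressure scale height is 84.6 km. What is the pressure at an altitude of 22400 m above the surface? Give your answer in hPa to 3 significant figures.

P ≈ 1250 hPa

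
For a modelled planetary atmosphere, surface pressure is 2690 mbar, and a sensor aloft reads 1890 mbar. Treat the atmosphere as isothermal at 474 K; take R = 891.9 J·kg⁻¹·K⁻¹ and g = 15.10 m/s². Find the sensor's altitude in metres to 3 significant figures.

Scale height: H = RT/g = 891.9 × 474 / 15.10 = 27997 m.
Invert the barometric formula: z = H ln(P₀/P).
P₀/P = 2690/1890 = 1.4233; ln(1.4233) = 0.35298.
z = 27997 × 0.35298 = 9882.4 m.

z ≈ 9880 m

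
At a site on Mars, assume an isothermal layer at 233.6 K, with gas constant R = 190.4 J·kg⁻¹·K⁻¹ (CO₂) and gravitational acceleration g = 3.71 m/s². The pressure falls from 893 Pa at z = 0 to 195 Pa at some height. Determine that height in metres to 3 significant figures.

Scale height: H = RT/g = 190.4 × 233.6 / 3.71 = 11989 m.
Invert the barometric formula: z = H ln(P₀/P).
P₀/P = 893/195 = 4.5795; ln(4.5795) = 1.5216.
z = 11989 × 1.5216 = 18242 m.

z ≈ 18200 m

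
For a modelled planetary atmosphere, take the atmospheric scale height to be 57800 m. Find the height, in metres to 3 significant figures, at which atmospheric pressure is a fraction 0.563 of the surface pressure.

z ≈ 33200 m

Set P/P₀ = exp(−z/H) = 0.563, so z = −H ln(0.563).
−ln(0.563) = 0.57448; z = 57800 × 0.57448 = 33205 m.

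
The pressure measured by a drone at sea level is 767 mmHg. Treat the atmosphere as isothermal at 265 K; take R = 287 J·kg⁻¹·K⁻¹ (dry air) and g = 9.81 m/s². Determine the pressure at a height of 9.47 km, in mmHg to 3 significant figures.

P ≈ 226 mmHg

Scale height: H = RT/g = 287 × 265 / 9.81 = 7752.8 m.
Barometric formula: P = P₀ exp(−z/H).
z/H = 9470.0/7752.8 = 1.2215; exp(−1.2215) = 0.29479.
P = 767 × 0.29479 = 226.10 mmHg.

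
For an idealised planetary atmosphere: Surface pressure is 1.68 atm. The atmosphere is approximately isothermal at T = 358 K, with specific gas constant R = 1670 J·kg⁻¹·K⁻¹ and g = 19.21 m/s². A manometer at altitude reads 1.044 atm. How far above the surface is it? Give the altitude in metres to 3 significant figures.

Scale height: H = RT/g = 1670 × 358 / 19.21 = 31122 m.
Invert the barometric formula: z = H ln(P₀/P).
P₀/P = 1.68/1.044 = 1.6092; ln(1.6092) = 0.47574.
z = 31122 × 0.47574 = 14806 m.

z ≈ 14800 m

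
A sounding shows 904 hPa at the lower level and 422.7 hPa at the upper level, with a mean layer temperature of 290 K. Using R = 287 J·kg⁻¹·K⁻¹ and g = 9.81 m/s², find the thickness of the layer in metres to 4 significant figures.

Hypsometric equation: Δz = (R T̄/g) ln(P₁/P₂).
R T̄/g = 287 × 290 / 9.81 = 8484.2 m.
ln(904/422.7) = ln(2.1386) = 0.76015.
Δz = 8484.2 × 0.76015 = 6449.3 m.

Δz ≈ 6449 m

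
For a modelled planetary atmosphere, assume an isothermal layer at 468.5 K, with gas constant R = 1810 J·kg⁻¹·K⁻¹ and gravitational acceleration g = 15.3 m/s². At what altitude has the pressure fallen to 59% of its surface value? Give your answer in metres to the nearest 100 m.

z ≈ 29200 m

Scale height: H = RT/g = 1810 × 468.5 / 15.3 = 55424 m.
Set P/P₀ = exp(−z/H) = 0.59, so z = −H ln(0.59).
−ln(0.59) = 0.52763; z = 55424 × 0.52763 = 29243 m.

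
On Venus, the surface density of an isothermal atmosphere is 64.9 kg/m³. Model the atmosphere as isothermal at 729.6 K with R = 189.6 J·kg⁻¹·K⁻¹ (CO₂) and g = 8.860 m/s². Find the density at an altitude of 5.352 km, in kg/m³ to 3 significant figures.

ρ ≈ 46.1 kg/m³

Scale height: H = RT/g = 189.6 × 729.6 / 8.860 = 15613 m.
In an isothermal atmosphere, density decays like pressure: ρ = ρ₀ exp(−z/H).
z/H = 5352.0/15613 = 0.34279; exp(−0.34279) = 0.70979.
ρ = 64.9 × 0.70979 = 46.065 kg/m³.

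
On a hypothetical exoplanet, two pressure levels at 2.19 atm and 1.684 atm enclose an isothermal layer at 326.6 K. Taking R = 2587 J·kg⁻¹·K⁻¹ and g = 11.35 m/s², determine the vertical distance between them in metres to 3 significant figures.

Hypsometric equation: Δz = (R T̄/g) ln(P₁/P₂).
R T̄/g = 2587 × 326.6 / 11.35 = 74442 m.
ln(2.19/1.684) = ln(1.3005) = 0.26275.
Δz = 74442 × 0.26275 = 19560 m.

Δz ≈ 19600 m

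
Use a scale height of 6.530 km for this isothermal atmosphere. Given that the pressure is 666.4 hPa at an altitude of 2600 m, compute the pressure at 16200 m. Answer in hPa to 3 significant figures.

Between two levels, P₂ = P₁ exp(−Δz/H) with Δz = z₂ − z₁.
Δz = 16200 − 2600.0 = 13600 m; Δz/H = 13600/6530.0 = 2.0827.
P₂ = 666.4 × exp(−2.0827) = 666.4 × 0.12459 = 83.027 hPa.

P ≈ 83.0 hPa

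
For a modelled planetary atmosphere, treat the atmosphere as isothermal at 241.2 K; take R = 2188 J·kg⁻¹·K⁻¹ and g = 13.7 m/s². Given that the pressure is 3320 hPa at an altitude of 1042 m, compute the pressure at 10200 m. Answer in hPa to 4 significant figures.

P ≈ 2618 hPa

Scale height: H = RT/g = 2188 × 241.2 / 13.7 = 38522 m.
Between two levels, P₂ = P₁ exp(−Δz/H) with Δz = z₂ − z₁.
Δz = 10200 − 1042.0 = 9158.0 m; Δz/H = 9158.0/38522 = 0.23773.
P₂ = 3320 × exp(−0.23773) = 3320 × 0.78842 = 2617.6 hPa.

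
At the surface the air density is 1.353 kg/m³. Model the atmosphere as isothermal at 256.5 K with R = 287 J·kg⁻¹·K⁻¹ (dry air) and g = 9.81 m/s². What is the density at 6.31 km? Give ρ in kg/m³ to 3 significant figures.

Scale height: H = RT/g = 287 × 256.5 / 9.81 = 7504.1 m.
In an isothermal atmosphere, density decays like pressure: ρ = ρ₀ exp(−z/H).
z/H = 6310.0/7504.1 = 0.84087; exp(−0.84087) = 0.43134.
ρ = 1.353 × 0.43134 = 0.58360 kg/m³.

ρ ≈ 0.584 kg/m³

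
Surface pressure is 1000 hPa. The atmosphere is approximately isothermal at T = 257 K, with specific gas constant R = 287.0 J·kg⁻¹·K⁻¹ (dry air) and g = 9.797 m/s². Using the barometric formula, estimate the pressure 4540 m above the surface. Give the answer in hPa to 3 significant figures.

P ≈ 547 hPa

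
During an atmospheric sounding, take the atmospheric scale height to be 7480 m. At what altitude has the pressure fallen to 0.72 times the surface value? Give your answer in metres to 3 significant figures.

z ≈ 2460 m

Set P/P₀ = exp(−z/H) = 0.72, so z = −H ln(0.72).
−ln(0.72) = 0.32850; z = 7480.0 × 0.32850 = 2457.2 m.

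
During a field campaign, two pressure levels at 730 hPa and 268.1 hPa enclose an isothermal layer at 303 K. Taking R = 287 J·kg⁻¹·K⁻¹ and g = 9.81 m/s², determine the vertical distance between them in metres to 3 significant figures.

Δz ≈ 8880 m

Hypsometric equation: Δz = (R T̄/g) ln(P₁/P₂).
R T̄/g = 287 × 303 / 9.81 = 8864.5 m.
ln(730/268.1) = ln(2.7229) = 1.0017.
Δz = 8864.5 × 1.0017 = 8879.6 m.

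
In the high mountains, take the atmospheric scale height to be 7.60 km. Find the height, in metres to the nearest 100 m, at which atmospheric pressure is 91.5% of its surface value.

z ≈ 700 m

Set P/P₀ = exp(−z/H) = 0.915, so z = −H ln(0.915).
−ln(0.915) = 0.088831; z = 7600.0 × 0.088831 = 675.12 m.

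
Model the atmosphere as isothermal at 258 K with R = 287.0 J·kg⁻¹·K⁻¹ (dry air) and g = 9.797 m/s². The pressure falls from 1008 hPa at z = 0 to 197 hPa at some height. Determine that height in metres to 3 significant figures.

Scale height: H = RT/g = 287.0 × 258 / 9.797 = 7558.0 m.
Invert the barometric formula: z = H ln(P₀/P).
P₀/P = 1008/197 = 5.1168; ln(5.1168) = 1.6325.
z = 7558.0 × 1.6325 = 12338 m.

z ≈ 12300 m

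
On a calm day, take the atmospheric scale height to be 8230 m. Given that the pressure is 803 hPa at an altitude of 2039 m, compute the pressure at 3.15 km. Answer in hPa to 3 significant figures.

P ≈ 702 hPa

Between two levels, P₂ = P₁ exp(−Δz/H) with Δz = z₂ − z₁.
Δz = 3150.0 − 2039.0 = 1111.0 m; Δz/H = 1111.0/8230.0 = 0.13499.
P₂ = 803 × exp(−0.13499) = 803 × 0.87372 = 701.60 hPa.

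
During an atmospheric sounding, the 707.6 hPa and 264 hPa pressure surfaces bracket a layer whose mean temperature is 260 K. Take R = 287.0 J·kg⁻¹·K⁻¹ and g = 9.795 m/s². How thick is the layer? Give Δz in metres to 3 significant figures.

Hypsometric equation: Δz = (R T̄/g) ln(P₁/P₂).
R T̄/g = 287.0 × 260 / 9.795 = 7618.2 m.
ln(707.6/264) = ln(2.6803) = 0.98593.
Δz = 7618.2 × 0.98593 = 7511.0 m.

Δz ≈ 7510 m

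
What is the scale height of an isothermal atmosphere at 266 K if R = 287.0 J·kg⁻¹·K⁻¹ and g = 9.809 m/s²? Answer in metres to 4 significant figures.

The scale height of an isothermal atmosphere is H = RT/g.
H = 287.0 × 266 / 9.809 = 76342/9.809 = 7782.9 m.

H ≈ 7783 m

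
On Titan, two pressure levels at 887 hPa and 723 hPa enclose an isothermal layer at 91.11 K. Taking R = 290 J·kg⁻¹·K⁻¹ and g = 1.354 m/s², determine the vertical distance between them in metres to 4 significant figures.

Δz ≈ 3989 m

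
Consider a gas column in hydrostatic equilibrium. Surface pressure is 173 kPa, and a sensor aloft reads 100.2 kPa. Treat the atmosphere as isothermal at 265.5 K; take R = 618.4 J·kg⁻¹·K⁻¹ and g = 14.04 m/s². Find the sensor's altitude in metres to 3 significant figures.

Scale height: H = RT/g = 618.4 × 265.5 / 14.04 = 11694 m.
Invert the barometric formula: z = H ln(P₀/P).
P₀/P = 173/100.2 = 1.7265; ln(1.7265) = 0.54610.
z = 11694 × 0.54610 = 6386.1 m.

z ≈ 6390 m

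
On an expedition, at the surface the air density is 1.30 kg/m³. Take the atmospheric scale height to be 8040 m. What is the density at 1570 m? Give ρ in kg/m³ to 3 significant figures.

ρ ≈ 1.07 kg/m³

In an isothermal atmosphere, density decays like pressure: ρ = ρ₀ exp(−z/H).
z/H = 1570.0/8040.0 = 0.19527; exp(−0.19527) = 0.82261.
ρ = 1.30 × 0.82261 = 1.0694 kg/m³.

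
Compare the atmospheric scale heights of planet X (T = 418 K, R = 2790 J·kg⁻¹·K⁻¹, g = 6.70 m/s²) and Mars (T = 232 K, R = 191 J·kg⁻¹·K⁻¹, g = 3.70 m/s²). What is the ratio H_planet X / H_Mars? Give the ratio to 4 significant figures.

H_planet X/H_Mars ≈ 14.53

H = RT/g for each body.
H_planet X = 2790 × 418 / 6.70 = 174060 m.
H_Mars = 191 × 232 / 3.70 = 11976 m.
H_planet X/H_Mars = 174060/11976 = 14.534.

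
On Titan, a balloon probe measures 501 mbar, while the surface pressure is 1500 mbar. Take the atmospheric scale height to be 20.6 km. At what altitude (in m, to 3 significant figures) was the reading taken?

Invert the barometric formula: z = H ln(P₀/P).
P₀/P = 1500/501 = 2.9940; ln(2.9940) = 1.0966.
z = 20600 × 1.0966 = 22590 m.

z ≈ 22600 m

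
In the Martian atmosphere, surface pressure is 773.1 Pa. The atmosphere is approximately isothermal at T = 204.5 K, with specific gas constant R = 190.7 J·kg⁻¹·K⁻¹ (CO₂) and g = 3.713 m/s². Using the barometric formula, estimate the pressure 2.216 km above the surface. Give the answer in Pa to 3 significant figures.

Scale height: H = RT/g = 190.7 × 204.5 / 3.713 = 10503 m.
Barometric formula: P = P₀ exp(−z/H).
z/H = 2216.0/10503 = 0.21099; exp(−0.21099) = 0.80978.
P = 773.1 × 0.80978 = 626.04 Pa.

P ≈ 626 Pa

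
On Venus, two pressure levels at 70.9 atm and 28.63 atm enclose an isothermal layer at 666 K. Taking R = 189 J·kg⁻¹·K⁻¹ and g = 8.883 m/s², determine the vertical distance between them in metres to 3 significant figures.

Δz ≈ 12800 m

Hypsometric equation: Δz = (R T̄/g) ln(P₁/P₂).
R T̄/g = 189 × 666 / 8.883 = 14170 m.
ln(70.9/28.63) = ln(2.4764) = 0.90681.
Δz = 14170 × 0.90681 = 12849 m.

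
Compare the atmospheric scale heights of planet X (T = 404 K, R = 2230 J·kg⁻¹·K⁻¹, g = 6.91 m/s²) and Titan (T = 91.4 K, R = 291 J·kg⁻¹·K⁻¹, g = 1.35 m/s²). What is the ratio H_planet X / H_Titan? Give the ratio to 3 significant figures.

H = RT/g for each body.
H_planet X = 2230 × 404 / 6.91 = 130380 m.
H_Titan = 291 × 91.4 / 1.35 = 19702 m.
H_planet X/H_Titan = 130380/19702 = 6.6176.

H_planet X/H_Titan ≈ 6.62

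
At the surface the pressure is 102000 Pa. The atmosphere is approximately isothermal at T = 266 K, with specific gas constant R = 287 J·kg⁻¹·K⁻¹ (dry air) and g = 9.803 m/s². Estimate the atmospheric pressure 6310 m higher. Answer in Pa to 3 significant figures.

P ≈ 45400 Pa

Scale height: H = RT/g = 287 × 266 / 9.803 = 7787.6 m.
Barometric formula: P = P₀ exp(−z/H).
z/H = 6310.0/7787.6 = 0.81026; exp(−0.81026) = 0.44474.
P = 102000 × 0.44474 = 45363 Pa.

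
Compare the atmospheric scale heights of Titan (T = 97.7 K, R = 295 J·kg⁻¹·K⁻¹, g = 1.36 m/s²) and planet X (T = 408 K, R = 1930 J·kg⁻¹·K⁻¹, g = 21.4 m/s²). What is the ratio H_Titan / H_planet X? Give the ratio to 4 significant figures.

H_Titan/H_planet X ≈ 0.5759

H = RT/g for each body.
H_Titan = 295 × 97.7 / 1.36 = 21192 m.
H_planet X = 1930 × 408 / 21.4 = 36796 m.
H_Titan/H_planet X = 21192/36796 = 0.57593.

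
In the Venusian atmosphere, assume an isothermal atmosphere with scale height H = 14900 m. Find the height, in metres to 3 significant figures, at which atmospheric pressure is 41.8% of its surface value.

z ≈ 13000 m

Set P/P₀ = exp(−z/H) = 0.418, so z = −H ln(0.418).
−ln(0.418) = 0.87227; z = 14900 × 0.87227 = 12997 m.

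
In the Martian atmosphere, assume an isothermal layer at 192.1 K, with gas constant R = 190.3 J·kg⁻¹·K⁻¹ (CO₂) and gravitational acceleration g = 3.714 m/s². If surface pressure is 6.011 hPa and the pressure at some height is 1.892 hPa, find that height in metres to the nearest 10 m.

z ≈ 11380 m

Scale height: H = RT/g = 190.3 × 192.1 / 3.714 = 9842.9 m.
Invert the barometric formula: z = H ln(P₀/P).
P₀/P = 6.011/1.892 = 3.1771; ln(3.1771) = 1.1560.
z = 9842.9 × 1.1560 = 11378 m.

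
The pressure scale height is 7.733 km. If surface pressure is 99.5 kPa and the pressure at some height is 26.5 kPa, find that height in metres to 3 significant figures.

Invert the barometric formula: z = H ln(P₀/P).
P₀/P = 99.5/26.5 = 3.7547; ln(3.7547) = 1.3230.
z = 7733.0 × 1.3230 = 10231 m.

z ≈ 10200 m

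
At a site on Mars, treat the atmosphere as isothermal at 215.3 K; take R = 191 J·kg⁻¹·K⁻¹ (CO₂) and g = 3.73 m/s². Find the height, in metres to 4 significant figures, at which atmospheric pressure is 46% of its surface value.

Scale height: H = RT/g = 191 × 215.3 / 3.73 = 11025 m.
Set P/P₀ = exp(−z/H) = 0.46, so z = −H ln(0.46).
−ln(0.46) = 0.77653; z = 11025 × 0.77653 = 8561.2 m.

z ≈ 8561 m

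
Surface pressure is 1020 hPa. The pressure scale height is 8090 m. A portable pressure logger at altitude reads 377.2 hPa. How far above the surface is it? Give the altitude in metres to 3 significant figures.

z ≈ 8050 m

Invert the barometric formula: z = H ln(P₀/P).
P₀/P = 1020/377.2 = 2.7041; ln(2.7041) = 0.99477.
z = 8090.0 × 0.99477 = 8047.7 m.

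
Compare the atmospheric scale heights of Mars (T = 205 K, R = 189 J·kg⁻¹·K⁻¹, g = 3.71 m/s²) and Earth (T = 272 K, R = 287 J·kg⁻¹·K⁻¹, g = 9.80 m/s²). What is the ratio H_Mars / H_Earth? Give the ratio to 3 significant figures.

H = RT/g for each body.
H_Mars = 189 × 205 / 3.71 = 10443 m.
H_Earth = 287 × 272 / 9.80 = 7965.7 m.
H_Mars/H_Earth = 10443/7965.7 = 1.3110.

H_Mars/H_Earth ≈ 1.31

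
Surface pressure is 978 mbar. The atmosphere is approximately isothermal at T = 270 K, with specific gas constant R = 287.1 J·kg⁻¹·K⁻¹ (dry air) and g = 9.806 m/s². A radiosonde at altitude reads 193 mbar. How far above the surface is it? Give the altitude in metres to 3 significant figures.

z ≈ 12800 m

Scale height: H = RT/g = 287.1 × 270 / 9.806 = 7905.1 m.
Invert the barometric formula: z = H ln(P₀/P).
P₀/P = 978/193 = 5.0674; ln(5.0674) = 1.6228.
z = 7905.1 × 1.6228 = 12828 m.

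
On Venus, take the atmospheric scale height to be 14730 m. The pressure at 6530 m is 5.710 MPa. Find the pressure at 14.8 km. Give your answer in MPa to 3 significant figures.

Between two levels, P₂ = P₁ exp(−Δz/H) with Δz = z₂ − z₁.
Δz = 14800 − 6530.0 = 8270.0 m; Δz/H = 8270.0/14730 = 0.56144.
P₂ = 5.710 × exp(−0.56144) = 5.710 × 0.57039 = 3.2569 MPa.

P ≈ 3.26 MPa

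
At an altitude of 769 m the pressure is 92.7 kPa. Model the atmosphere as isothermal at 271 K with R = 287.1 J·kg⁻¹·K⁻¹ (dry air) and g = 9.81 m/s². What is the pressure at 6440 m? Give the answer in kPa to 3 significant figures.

P ≈ 45.3 kPa

Scale height: H = RT/g = 287.1 × 271 / 9.81 = 7931.1 m.
Between two levels, P₂ = P₁ exp(−Δz/H) with Δz = z₂ − z₁.
Δz = 6440.0 − 769.00 = 5671.0 m; Δz/H = 5671.0/7931.1 = 0.71503.
P₂ = 92.7 × exp(−0.71503) = 92.7 × 0.48918 = 45.347 kPa.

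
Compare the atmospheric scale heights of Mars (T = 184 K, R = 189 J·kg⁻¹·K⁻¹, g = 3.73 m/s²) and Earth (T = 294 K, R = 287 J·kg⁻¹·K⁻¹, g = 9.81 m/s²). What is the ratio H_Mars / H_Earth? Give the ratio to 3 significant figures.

H = RT/g for each body.
H_Mars = 189 × 184 / 3.73 = 9323.3 m.
H_Earth = 287 × 294 / 9.81 = 8601.2 m.
H_Mars/H_Earth = 9323.3/8601.2 = 1.0840.

H_Mars/H_Earth ≈ 1.08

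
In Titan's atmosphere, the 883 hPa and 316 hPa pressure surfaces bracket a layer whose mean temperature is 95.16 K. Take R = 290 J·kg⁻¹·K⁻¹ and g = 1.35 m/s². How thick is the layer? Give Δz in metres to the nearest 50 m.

Δz ≈ 21000 m

Hypsometric equation: Δz = (R T̄/g) ln(P₁/P₂).
R T̄/g = 290 × 95.16 / 1.35 = 20442 m.
ln(883/316) = ln(2.7943) = 1.0276.
Δz = 20442 × 1.0276 = 21006 m.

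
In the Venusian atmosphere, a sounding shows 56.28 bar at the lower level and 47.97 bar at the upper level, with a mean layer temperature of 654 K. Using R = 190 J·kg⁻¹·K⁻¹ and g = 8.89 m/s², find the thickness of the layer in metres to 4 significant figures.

Hypsometric equation: Δz = (R T̄/g) ln(P₁/P₂).
R T̄/g = 190 × 654 / 8.89 = 13978 m.
ln(56.28/47.97) = ln(1.1732) = 0.15974.
Δz = 13978 × 0.15974 = 2232.8 m.

Δz ≈ 2233 m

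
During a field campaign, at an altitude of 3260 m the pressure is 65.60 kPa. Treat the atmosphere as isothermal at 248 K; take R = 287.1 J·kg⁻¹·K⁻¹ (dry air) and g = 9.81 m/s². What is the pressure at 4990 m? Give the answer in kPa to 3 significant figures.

P ≈ 51.7 kPa

Scale height: H = RT/g = 287.1 × 248 / 9.81 = 7258.0 m.
Between two levels, P₂ = P₁ exp(−Δz/H) with Δz = z₂ − z₁.
Δz = 4990.0 − 3260.0 = 1730.0 m; Δz/H = 1730.0/7258.0 = 0.23836.
P₂ = 65.60 × exp(−0.23836) = 65.60 × 0.78792 = 51.688 kPa.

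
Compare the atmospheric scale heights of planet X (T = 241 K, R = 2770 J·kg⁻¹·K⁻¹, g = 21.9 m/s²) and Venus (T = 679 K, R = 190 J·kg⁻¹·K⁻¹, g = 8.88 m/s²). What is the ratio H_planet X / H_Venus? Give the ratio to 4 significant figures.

H_planet X/H_Venus ≈ 2.098

H = RT/g for each body.
H_planet X = 2770 × 241 / 21.9 = 30483 m.
H_Venus = 190 × 679 / 8.88 = 14528 m.
H_planet X/H_Venus = 30483/14528 = 2.0982.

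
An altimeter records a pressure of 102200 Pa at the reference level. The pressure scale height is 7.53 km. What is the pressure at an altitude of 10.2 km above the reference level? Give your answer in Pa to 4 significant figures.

Barometric formula: P = P₀ exp(−z/H).
z/H = 10200/7530.0 = 1.3546; exp(−1.3546) = 0.25805.
P = 102200 × 0.25805 = 26373 Pa.

P ≈ 26370 Pa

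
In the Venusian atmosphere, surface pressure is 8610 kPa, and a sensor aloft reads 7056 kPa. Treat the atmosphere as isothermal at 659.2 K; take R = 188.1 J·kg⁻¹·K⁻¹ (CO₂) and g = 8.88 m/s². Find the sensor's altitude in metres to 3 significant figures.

z ≈ 2780 m

Scale height: H = RT/g = 188.1 × 659.2 / 8.88 = 13963 m.
Invert the barometric formula: z = H ln(P₀/P).
P₀/P = 8610/7056 = 1.2202; ln(1.2202) = 0.19901.
z = 13963 × 0.19901 = 2778.8 m.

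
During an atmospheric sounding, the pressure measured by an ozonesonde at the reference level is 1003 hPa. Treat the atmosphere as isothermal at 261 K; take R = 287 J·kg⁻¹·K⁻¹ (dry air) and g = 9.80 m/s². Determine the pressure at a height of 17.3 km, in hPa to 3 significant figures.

P ≈ 104 hPa

Scale height: H = RT/g = 287 × 261 / 9.80 = 7643.6 m.
Barometric formula: P = P₀ exp(−z/H).
z/H = 17300/7643.6 = 2.2633; exp(−2.2633) = 0.10401.
P = 1003 × 0.10401 = 104.32 hPa.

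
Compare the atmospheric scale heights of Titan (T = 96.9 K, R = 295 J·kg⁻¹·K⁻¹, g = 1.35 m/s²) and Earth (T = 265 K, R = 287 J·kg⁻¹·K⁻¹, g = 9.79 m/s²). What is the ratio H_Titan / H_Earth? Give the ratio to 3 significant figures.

H = RT/g for each body.
H_Titan = 295 × 96.9 / 1.35 = 21174 m.
H_Earth = 287 × 265 / 9.79 = 7768.6 m.
H_Titan/H_Earth = 21174/7768.6 = 2.7256.

H_Titan/H_Earth ≈ 2.73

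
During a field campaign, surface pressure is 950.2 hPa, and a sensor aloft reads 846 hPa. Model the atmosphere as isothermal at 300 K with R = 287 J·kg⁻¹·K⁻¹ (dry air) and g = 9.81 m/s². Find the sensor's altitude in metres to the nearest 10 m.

Scale height: H = RT/g = 287 × 300 / 9.81 = 8776.8 m.
Invert the barometric formula: z = H ln(P₀/P).
P₀/P = 950.2/846 = 1.1232; ln(1.1232) = 0.11618.
z = 8776.8 × 0.11618 = 1019.7 m.

z ≈ 1020 m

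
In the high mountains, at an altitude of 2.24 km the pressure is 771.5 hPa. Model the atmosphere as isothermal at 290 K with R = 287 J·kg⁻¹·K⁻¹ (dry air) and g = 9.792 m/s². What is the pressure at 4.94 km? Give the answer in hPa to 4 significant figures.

Scale height: H = RT/g = 287 × 290 / 9.792 = 8499.8 m.
Between two levels, P₂ = P₁ exp(−Δz/H) with Δz = z₂ − z₁.
Δz = 4940.0 − 2240.0 = 2700.0 m; Δz/H = 2700.0/8499.8 = 0.31765.
P₂ = 771.5 × exp(−0.31765) = 771.5 × 0.72786 = 561.54 hPa.

P ≈ 561.5 hPa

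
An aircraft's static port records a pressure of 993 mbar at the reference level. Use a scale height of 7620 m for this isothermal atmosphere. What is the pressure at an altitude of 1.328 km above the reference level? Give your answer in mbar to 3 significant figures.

Barometric formula: P = P₀ exp(−z/H).
z/H = 1328.0/7620.0 = 0.17428; exp(−0.17428) = 0.84006.
P = 993 × 0.84006 = 834.18 mbar.

P ≈ 834 mbar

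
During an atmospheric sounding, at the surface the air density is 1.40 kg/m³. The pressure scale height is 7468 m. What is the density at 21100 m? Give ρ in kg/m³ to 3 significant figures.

ρ ≈ 0.0830 kg/m³

In an isothermal atmosphere, density decays like pressure: ρ = ρ₀ exp(−z/H).
z/H = 21100/7468.0 = 2.8254; exp(−2.8254) = 0.059285.
ρ = 1.40 × 0.059285 = 0.082999 kg/m³.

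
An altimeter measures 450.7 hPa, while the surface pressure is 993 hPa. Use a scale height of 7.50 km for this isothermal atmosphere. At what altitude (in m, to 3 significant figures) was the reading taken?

Invert the barometric formula: z = H ln(P₀/P).
P₀/P = 993/450.7 = 2.2032; ln(2.2032) = 0.78991.
z = 7500.0 × 0.78991 = 5924.3 m.

z ≈ 5920 m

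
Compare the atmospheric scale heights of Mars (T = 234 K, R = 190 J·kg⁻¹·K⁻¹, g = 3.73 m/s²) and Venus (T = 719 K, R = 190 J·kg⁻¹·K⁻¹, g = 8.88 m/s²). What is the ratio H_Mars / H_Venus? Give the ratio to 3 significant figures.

H_Mars/H_Venus ≈ 0.775

H = RT/g for each body.
H_Mars = 190 × 234 / 3.73 = 11920 m.
H_Venus = 190 × 719 / 8.88 = 15384 m.
H_Mars/H_Venus = 11920/15384 = 0.77483.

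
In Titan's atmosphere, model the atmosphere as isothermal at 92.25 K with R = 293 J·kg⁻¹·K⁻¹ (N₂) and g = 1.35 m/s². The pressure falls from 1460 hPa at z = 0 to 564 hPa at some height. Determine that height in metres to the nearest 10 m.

Scale height: H = RT/g = 293 × 92.25 / 1.35 = 20022 m.
Invert the barometric formula: z = H ln(P₀/P).
P₀/P = 1460/564 = 2.5887; ln(2.5887) = 0.95116.
z = 20022 × 0.95116 = 19044 m.

z ≈ 19040 m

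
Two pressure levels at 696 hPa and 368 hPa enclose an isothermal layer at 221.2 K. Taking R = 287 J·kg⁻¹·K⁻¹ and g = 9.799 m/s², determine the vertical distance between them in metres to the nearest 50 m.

Δz ≈ 4150 m

Hypsometric equation: Δz = (R T̄/g) ln(P₁/P₂).
R T̄/g = 287 × 221.2 / 9.799 = 6478.7 m.
ln(696/368) = ln(1.8913) = 0.63726.
Δz = 6478.7 × 0.63726 = 4128.6 m.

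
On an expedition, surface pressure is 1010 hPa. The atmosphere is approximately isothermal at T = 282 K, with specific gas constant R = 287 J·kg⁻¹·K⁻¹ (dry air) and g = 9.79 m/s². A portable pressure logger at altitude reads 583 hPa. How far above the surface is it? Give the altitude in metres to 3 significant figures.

Scale height: H = RT/g = 287 × 282 / 9.79 = 8267.0 m.
Invert the barometric formula: z = H ln(P₀/P).
P₀/P = 1010/583 = 1.7324; ln(1.7324) = 0.54951.
z = 8267.0 × 0.54951 = 4542.8 m.

z ≈ 4540 m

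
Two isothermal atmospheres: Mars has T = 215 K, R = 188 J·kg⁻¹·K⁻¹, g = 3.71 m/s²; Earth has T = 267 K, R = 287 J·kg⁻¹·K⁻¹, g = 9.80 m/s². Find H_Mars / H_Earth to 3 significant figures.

H = RT/g for each body.
H_Mars = 188 × 215 / 3.71 = 10895 m.
H_Earth = 287 × 267 / 9.80 = 7819.3 m.
H_Mars/H_Earth = 10895/7819.3 = 1.3933.

H_Mars/H_Earth ≈ 1.39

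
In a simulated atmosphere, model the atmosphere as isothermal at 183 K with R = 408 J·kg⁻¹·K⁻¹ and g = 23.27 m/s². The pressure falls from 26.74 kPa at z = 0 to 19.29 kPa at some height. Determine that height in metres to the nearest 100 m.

Scale height: H = RT/g = 408 × 183 / 23.27 = 3208.6 m.
Invert the barometric formula: z = H ln(P₀/P).
P₀/P = 26.74/19.29 = 1.3862; ln(1.3862) = 0.32657.
z = 3208.6 × 0.32657 = 1047.8 m.

z ≈ 1000 m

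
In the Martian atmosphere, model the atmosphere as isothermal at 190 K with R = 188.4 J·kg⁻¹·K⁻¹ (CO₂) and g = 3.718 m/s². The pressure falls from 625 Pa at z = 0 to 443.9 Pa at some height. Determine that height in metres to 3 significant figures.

z ≈ 3290 m

Scale height: H = RT/g = 188.4 × 190 / 3.718 = 9627.8 m.
Invert the barometric formula: z = H ln(P₀/P).
P₀/P = 625/443.9 = 1.4080; ln(1.4080) = 0.34217.
z = 9627.8 × 0.34217 = 3294.3 m.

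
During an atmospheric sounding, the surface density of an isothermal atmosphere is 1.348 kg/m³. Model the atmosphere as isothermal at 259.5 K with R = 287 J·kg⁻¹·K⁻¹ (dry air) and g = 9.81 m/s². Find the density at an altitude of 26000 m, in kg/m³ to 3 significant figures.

Scale height: H = RT/g = 287 × 259.5 / 9.81 = 7591.9 m.
In an isothermal atmosphere, density decays like pressure: ρ = ρ₀ exp(−z/H).
z/H = 26000/7591.9 = 3.4247; exp(−3.4247) = 0.032559.
ρ = 1.348 × 0.032559 = 0.043890 kg/m³.

ρ ≈ 0.0439 kg/m³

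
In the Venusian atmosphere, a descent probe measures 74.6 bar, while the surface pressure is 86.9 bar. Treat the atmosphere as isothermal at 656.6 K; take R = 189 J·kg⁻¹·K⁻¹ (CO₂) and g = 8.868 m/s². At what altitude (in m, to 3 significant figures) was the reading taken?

z ≈ 2140 m

Scale height: H = RT/g = 189 × 656.6 / 8.868 = 13994 m.
Invert the barometric formula: z = H ln(P₀/P).
P₀/P = 86.9/74.6 = 1.1649; ln(1.1649) = 0.15264.
z = 13994 × 0.15264 = 2136.0 m.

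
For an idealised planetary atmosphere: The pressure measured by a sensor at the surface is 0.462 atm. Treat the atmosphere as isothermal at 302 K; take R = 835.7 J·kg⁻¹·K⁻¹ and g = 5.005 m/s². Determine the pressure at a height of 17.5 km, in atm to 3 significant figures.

Scale height: H = RT/g = 835.7 × 302 / 5.005 = 50426 m.
Barometric formula: P = P₀ exp(−z/H).
z/H = 17500/50426 = 0.34704; exp(−0.34704) = 0.70678.
P = 0.462 × 0.70678 = 0.32653 atm.

P ≈ 0.327 atm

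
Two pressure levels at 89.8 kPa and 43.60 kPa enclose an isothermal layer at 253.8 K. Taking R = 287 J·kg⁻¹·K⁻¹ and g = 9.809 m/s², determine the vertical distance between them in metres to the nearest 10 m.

Δz ≈ 5370 m

Hypsometric equation: Δz = (R T̄/g) ln(P₁/P₂).
R T̄/g = 287 × 253.8 / 9.809 = 7425.9 m.
ln(89.8/43.60) = ln(2.0596) = 0.72251.
Δz = 7425.9 × 0.72251 = 5365.3 m.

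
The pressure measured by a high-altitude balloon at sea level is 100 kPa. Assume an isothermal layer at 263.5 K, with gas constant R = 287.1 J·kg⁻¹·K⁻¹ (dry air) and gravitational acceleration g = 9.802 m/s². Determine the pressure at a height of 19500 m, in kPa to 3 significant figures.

P ≈ 7.99 kPa

Scale height: H = RT/g = 287.1 × 263.5 / 9.802 = 7717.9 m.
Barometric formula: P = P₀ exp(−z/H).
z/H = 19500/7717.9 = 2.5266; exp(−2.5266) = 0.079930.
P = 100 × 0.079930 = 7.9930 kPa.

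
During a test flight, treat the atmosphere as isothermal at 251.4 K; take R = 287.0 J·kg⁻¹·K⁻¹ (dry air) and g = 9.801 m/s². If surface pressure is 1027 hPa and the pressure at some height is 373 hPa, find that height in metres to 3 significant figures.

z ≈ 7460 m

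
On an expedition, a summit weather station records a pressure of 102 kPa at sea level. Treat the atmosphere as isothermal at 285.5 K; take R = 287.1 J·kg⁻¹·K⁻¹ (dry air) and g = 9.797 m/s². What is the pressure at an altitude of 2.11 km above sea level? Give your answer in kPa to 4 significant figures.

P ≈ 79.26 kPa

Scale height: H = RT/g = 287.1 × 285.5 / 9.797 = 8366.5 m.
Barometric formula: P = P₀ exp(−z/H).
z/H = 2110.0/8366.5 = 0.25220; exp(−0.25220) = 0.77709.
P = 102 × 0.77709 = 79.263 kPa.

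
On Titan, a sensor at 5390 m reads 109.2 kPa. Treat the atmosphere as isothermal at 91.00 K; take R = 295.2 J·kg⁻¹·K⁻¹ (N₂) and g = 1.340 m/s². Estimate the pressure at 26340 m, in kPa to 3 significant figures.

Scale height: H = RT/g = 295.2 × 91.00 / 1.340 = 20047 m.
Between two levels, P₂ = P₁ exp(−Δz/H) with Δz = z₂ − z₁.
Δz = 26340 − 5390.0 = 20950 m; Δz/H = 20950/20047 = 1.0450.
P₂ = 109.2 × exp(−1.0450) = 109.2 × 0.35169 = 38.405 kPa.

P ≈ 38.4 kPa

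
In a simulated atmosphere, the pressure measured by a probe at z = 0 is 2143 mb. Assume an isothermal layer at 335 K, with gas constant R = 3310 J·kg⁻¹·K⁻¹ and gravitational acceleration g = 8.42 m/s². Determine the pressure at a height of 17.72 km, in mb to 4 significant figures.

P ≈ 1873 mb

Scale height: H = RT/g = 3310 × 335 / 8.42 = 131690 m.
Barometric formula: P = P₀ exp(−z/H).
z/H = 17720/131690 = 0.13456; exp(−0.13456) = 0.87410.
P = 2143 × 0.87410 = 1873.2 mb.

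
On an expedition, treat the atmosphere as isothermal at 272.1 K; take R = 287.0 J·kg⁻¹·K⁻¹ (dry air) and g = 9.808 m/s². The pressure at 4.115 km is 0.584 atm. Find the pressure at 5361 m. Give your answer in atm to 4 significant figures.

P ≈ 0.4994 atm

Scale height: H = RT/g = 287.0 × 272.1 / 9.808 = 7962.1 m.
Between two levels, P₂ = P₁ exp(−Δz/H) with Δz = z₂ − z₁.
Δz = 5361.0 − 4115.0 = 1246.0 m; Δz/H = 1246.0/7962.1 = 0.15649.
P₂ = 0.584 × exp(−0.15649) = 0.584 × 0.85514 = 0.49940 atm.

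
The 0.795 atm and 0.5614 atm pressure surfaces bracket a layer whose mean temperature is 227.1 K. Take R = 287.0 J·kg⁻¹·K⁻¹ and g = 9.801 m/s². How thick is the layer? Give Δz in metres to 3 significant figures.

Δz ≈ 2310 m

Hypsometric equation: Δz = (R T̄/g) ln(P₁/P₂).
R T̄/g = 287.0 × 227.1 / 9.801 = 6650.1 m.
ln(0.795/0.5614) = ln(1.4161) = 0.34791.
Δz = 6650.1 × 0.34791 = 2313.6 m.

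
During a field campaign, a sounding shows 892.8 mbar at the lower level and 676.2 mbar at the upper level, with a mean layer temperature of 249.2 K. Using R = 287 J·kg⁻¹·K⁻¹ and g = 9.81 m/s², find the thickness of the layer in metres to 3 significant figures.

Hypsometric equation: Δz = (R T̄/g) ln(P₁/P₂).
R T̄/g = 287 × 249.2 / 9.81 = 7290.6 m.
ln(892.8/676.2) = ln(1.3203) = 0.27786.
Δz = 7290.6 × 0.27786 = 2025.8 m.

Δz ≈ 2030 m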